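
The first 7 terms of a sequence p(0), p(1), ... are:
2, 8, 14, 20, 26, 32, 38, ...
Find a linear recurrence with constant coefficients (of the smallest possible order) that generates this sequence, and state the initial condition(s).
Look for the lowest-order linear relation among consecutive terms.
Observation: consecutive differences are constant (= 6).
Check at n=2: 1·8 + 6 = 14. ✓

p(n) = p(n-1) + 6, p(0) = 2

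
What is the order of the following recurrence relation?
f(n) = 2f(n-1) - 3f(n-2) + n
The order is the largest lag k for which f(n-k) appears. Here the deepest term is f(n-2) (the n term is non-homogeneous and does not affect the order), so the order is 2.

Order 2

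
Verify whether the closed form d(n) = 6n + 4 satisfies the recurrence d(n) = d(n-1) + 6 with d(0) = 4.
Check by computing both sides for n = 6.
From the recurrence with d(0) = 4:
  d(0) = 4, d(1) = 10, d(2) = 16, d(3) = 22, d(4) = 28, d(5) = 34, d(6) = 40
  so the recurrence gives d(6) = 40.
From the proposed closed form d(n) = 6n + 4:
  d(6) = 40.
Both sides give 40 at n = 6, and the initial condition(s) match, so the closed form is consistent.

Yes, the closed form is correct.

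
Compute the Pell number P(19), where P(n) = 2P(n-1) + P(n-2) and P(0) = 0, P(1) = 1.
Computing the sequence terms:
0, 1, 2, 5, 12, 29, 70, 169, 408, 985, 2378, 5741, 13860, 33461, 80782, 195025, 470832, 1136689, 2744210, 6625109

6625109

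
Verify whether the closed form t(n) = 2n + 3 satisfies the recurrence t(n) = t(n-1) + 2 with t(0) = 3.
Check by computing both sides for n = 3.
From the recurrence with t(0) = 3:
  t(0) = 3, t(1) = 5, t(2) = 7, t(3) = 9
  so the recurrence gives t(3) = 9.
From the proposed closed form t(n) = 2n + 3:
  t(3) = 9.
Both sides give 9 at n = 3, and the initial condition(s) match, so the closed form is consistent.

Yes, the closed form is correct.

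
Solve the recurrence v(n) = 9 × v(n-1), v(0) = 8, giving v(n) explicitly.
Recurrence: v(n) = 9 × v(n-1), initial: v(0) = 8.
Each term is 9 times the previous, so this is geometric with ratio 9. After n steps: v(n) = v(0)·9ⁿ = 8·9ⁿ.

v(n) = 8·9ⁿ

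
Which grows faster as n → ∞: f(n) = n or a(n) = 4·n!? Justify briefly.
Comparing growth rates:
Growth-rate hierarchy: log n ≺ any polynomial ≺ any exponential cⁿ (c>1) ≺ n! ≺ nⁿ.
factorial dominates polynomial degree 1 asymptotically.

a(n) grows faster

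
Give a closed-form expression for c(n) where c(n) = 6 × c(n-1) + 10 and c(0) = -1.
Recurrence: c(n) = 6 × c(n-1) + 10, initial: c(0) = -1.
Try c(n) = A·6ⁿ + C. Substituting: A·6ⁿ + C = 6(A·6ⁿ⁻¹ + C) + 10 = A·6ⁿ + 6C + 10, so C = 6C + 10, giving C = -2. Then c(0) = A - 2 = -1 gives A = 1.

c(n) = 6ⁿ - 2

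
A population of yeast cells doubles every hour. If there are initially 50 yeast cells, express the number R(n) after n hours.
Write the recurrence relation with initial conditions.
Each hour multiplies the count by 2, so the count after n hours depends only on the count after n-1 hours: R(n) = 2 × R(n-1). The starting count gives R(0) = 50.
Unrolling n times gives the closed form R(n) = 50 × 2ⁿ.

R(n) = 2 × R(n-1), R(0) = 50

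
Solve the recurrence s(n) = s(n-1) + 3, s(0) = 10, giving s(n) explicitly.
Recurrence: s(n) = s(n-1) + 3, initial: s(0) = 10.
Each step adds 3, so s(n) = s(0) + 3n = 3n + 10.

s(n) = 3n + 10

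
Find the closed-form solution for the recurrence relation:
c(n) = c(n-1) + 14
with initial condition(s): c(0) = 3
Recurrence: c(n) = c(n-1) + 14, initial: c(0) = 3.
Each step adds 14, so c(n) = c(0) + 14n = 14n + 3.

c(n) = 14n + 3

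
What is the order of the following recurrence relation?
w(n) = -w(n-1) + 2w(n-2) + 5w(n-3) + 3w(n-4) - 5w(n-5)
The order is the largest lag k for which w(n-k) appears. Here the deepest term is w(n-5), so the order is 5.

Order 5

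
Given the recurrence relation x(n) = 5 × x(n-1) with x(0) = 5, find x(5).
Computing step by step:
x(0) = 5
x(1) = 5 × 5 = 25
x(2) = 5 × 25 = 125
x(3) = 5 × 125 = 625
x(4) = 5 × 625 = 3125
x(5) = 5 × 3125 = 15625

15625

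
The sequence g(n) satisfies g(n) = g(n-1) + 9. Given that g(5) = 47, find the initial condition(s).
g(5) = g(0) + 5·9, so g(0) = 47 - 45 = 2.

g(0) = 2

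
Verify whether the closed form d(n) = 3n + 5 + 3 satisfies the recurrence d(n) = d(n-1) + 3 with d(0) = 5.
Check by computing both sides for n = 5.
From the recurrence with d(0) = 5:
  d(0) = 5, d(1) = 8, d(2) = 11, d(3) = 14, d(4) = 17, d(5) = 20
  so the recurrence gives d(5) = 20.
From the proposed closed form d(n) = 3n + 5 + 3:
  d(5) = 23.
The recurrence gives 20 but the closed form gives 23, so the closed form does not satisfy the recurrence.

No, the closed form is incorrect.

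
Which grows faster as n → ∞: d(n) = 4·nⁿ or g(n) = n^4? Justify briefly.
Comparing growth rates:
Growth-rate hierarchy: log n ≺ any polynomial ≺ any exponential cⁿ (c>1) ≺ n! ≺ nⁿ.
super-exponential nⁿ dominates polynomial degree 4 asymptotically.

d(n) grows faster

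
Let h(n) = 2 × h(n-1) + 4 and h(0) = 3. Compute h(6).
Computing step by step:
h(0) = 3
h(1) = 2 × 3 + 4 = 10
h(2) = 2 × 10 + 4 = 24
h(3) = 2 × 24 + 4 = 52
h(4) = 2 × 52 + 4 = 108
h(5) = 2 × 108 + 4 = 220
h(6) = 2 × 220 + 4 = 444

444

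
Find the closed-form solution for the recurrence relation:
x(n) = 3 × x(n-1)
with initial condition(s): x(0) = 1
Recurrence: x(n) = 3 × x(n-1), initial: x(0) = 1.
Each term is 3 times the previous, so this is geometric with ratio 3. After n steps: x(n) = x(0)·3ⁿ = 3ⁿ.

x(n) = 3ⁿ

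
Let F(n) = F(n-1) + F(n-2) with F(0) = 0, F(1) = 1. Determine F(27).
Computing the sequence terms:
0, 1, 1, 2, 3, 5, 8, 13, 21, 34, 55, 89, 144, 233, 377, 610, 987, 1597, 2584, 4181, 6765, 10946, 17711, 28657, 46368, 75025, 121393, 196418

196418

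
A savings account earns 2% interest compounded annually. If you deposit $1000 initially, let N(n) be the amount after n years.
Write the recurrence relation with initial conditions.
Each year the balance grows by 2%, i.e. is multiplied by 1 + 2/100 = 1.02, so N(n) = 1.02 × N(n-1). The initial deposit gives N(0) = 1000.
Unrolling gives the closed form N(n) = 1000 × (1.02)ⁿ.

N(n) = 1.02 × N(n-1), N(0) = 1000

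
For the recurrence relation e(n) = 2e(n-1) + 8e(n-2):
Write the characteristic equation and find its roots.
Substitute e(n) = rⁿ and divide through by rⁿ⁻²: r² - 2r - 8 = 0
Factor: (r + 2)(r - 4) = 0, so r = -2, 4.
General solution: e(n) = A·(-2)ⁿ + B·4ⁿ

Characteristic: r² - 2r - 8 = 0, Roots: r = -2, 4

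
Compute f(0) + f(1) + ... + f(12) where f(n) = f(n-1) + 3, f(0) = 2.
Computing the sequence terms: 2, 5, 8, 11, 14, 17, 20, 23, 26, 29, 32, 35, 38
Adding these values together:

260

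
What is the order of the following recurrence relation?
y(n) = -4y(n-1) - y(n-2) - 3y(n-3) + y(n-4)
The order is the largest lag k for which y(n-k) appears. Here the deepest term is y(n-4), so the order is 4.

Order 4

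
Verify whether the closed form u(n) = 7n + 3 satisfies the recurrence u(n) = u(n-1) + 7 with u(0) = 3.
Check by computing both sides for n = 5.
From the recurrence with u(0) = 3:
  u(0) = 3, u(1) = 10, u(2) = 17, u(3) = 24, u(4) = 31, u(5) = 38
  so the recurrence gives u(5) = 38.
From the proposed closed form u(n) = 7n + 3:
  u(5) = 38.
Both sides give 38 at n = 5, and the initial condition(s) match, so the closed form is consistent.

Yes, the closed form is correct.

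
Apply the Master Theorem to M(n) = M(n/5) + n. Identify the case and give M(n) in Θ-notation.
Master Theorem template: M(n) = a·M(n/b) + f(n).
Here: a=1, b=5, f(n)=n
Compute log_b(a) = log_5(1) = 0.
f(n) = n = Ω(n^(0+ε)) with ε = 1, and the regularity condition holds (a·f(n/b) = (a/b^1)·f(n) with a/b^1 = 5^-1 < 1). Case 3: M(n) = Θ(f(n)) = Θ(n).

Case 3: M(n) = Θ(n)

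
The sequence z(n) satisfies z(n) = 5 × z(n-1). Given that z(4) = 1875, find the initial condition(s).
In general z(n) = 5ⁿ · z(0). At n = 4: z(0) = z(4) / 5^4 = 1875 / 625 = 3.

z(0) = 3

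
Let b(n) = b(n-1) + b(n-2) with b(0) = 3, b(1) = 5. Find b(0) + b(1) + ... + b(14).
Computing the sequence terms: 3, 5, 8, 13, 21, 34, 55, 89, 144, 233, 377, 610, 987, 1597, 2584
Adding these values together:

6760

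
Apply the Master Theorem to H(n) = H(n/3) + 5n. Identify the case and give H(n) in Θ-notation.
Master Theorem template: H(n) = a·H(n/b) + f(n).
Here: a=1, b=3, f(n)=5n
Compute log_b(a) = log_3(1) = 0.
f(n) = 5n = Ω(n^(0+ε)) with ε = 1, and the regularity condition holds (a·f(n/b) = (a/b^1)·f(n) with a/b^1 = 3^-1 < 1). Case 3: H(n) = Θ(f(n)) = Θ(n).

Case 3: H(n) = Θ(n)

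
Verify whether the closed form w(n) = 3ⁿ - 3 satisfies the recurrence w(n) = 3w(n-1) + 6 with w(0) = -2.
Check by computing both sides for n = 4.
From the recurrence with w(0) = -2:
  w(0) = -2, w(1) = 0, w(2) = 6, w(3) = 24, w(4) = 78
  so the recurrence gives w(4) = 78.
From the proposed closed form w(n) = 3ⁿ - 3:
  w(4) = 78.
Both sides give 78 at n = 4, and the initial condition(s) match, so the closed form is consistent.

Yes, the closed form is correct.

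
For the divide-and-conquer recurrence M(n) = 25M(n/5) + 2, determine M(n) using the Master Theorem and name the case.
Master Theorem template: M(n) = a·M(n/b) + f(n).
Here: a=25, b=5, f(n)=2
Compute log_b(a) = log_5(25) = 2.
f(n) = 2 = O(n^(2-ε)) with ε = 2. Case 1: M(n) = Θ(n^log_b(a)) = Θ(n^2).

Case 1: M(n) = Θ(n^2)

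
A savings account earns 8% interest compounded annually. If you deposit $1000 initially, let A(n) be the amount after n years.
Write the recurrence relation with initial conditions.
Each year the balance grows by 8%, i.e. is multiplied by 1 + 8/100 = 1.08, so A(n) = 1.08 × A(n-1). The initial deposit gives A(0) = 1000.
Unrolling gives the closed form A(n) = 1000 × (1.08)ⁿ.

A(n) = 1.08 × A(n-1), A(0) = 1000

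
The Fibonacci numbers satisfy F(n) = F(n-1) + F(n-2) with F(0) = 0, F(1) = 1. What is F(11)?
Computing the sequence terms:
0, 1, 1, 2, 3, 5, 8, 13, 21, 34, 55, 89

89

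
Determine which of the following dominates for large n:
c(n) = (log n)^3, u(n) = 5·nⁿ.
Comparing growth rates:
Growth-rate hierarchy: log n ≺ any polynomial ≺ any exponential cⁿ (c>1) ≺ n! ≺ nⁿ.
super-exponential nⁿ dominates polylogarithmic (log n)^3 asymptotically.

u(n) grows faster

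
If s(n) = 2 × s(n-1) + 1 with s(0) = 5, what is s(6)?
Computing step by step:
s(0) = 5
s(1) = 2 × 5 + 1 = 11
s(2) = 2 × 11 + 1 = 23
s(3) = 2 × 23 + 1 = 47
s(4) = 2 × 47 + 1 = 95
s(5) = 2 × 95 + 1 = 191
s(6) = 2 × 191 + 1 = 383

383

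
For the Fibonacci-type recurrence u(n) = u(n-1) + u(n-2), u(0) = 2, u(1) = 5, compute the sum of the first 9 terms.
Computing the sequence terms: 2, 5, 7, 12, 19, 31, 50, 81, 131
Adding these values together:

338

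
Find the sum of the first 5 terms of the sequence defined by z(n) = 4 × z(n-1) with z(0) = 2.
Computing the sequence terms: 2, 8, 32, 128, 512
Adding these values together:

682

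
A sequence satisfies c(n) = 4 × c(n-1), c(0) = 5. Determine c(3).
Computing step by step:
c(0) = 5
c(1) = 4 × 5 = 20
c(2) = 4 × 20 = 80
c(3) = 4 × 80 = 320

320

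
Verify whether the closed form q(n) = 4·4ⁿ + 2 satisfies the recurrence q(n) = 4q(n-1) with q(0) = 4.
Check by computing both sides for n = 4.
From the recurrence with q(0) = 4:
  q(0) = 4, q(1) = 16, q(2) = 64, q(3) = 256, q(4) = 1024
  so the recurrence gives q(4) = 1024.
From the proposed closed form q(n) = 4·4ⁿ + 2:
  q(4) = 1026.
The recurrence gives 1024 but the closed form gives 1026, so the closed form does not satisfy the recurrence.

No, the closed form is incorrect.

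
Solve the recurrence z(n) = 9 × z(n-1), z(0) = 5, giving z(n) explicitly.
Recurrence: z(n) = 9 × z(n-1), initial: z(0) = 5.
Each term is 9 times the previous, so this is geometric with ratio 9. After n steps: z(n) = z(0)·9ⁿ = 5·9ⁿ.

z(n) = 5·9ⁿ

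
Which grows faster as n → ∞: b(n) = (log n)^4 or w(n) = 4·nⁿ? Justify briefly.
Comparing growth rates:
Growth-rate hierarchy: log n ≺ any polynomial ≺ any exponential cⁿ (c>1) ≺ n! ≺ nⁿ.
super-exponential nⁿ dominates polylogarithmic (log n)^4 asymptotically.

w(n) grows faster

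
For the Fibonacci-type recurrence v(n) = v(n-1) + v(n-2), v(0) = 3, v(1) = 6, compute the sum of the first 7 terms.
Computing the sequence terms: 3, 6, 9, 15, 24, 39, 63
Adding these values together:

159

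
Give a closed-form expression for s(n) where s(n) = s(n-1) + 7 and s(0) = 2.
Recurrence: s(n) = s(n-1) + 7, initial: s(0) = 2.
Each step adds 7, so s(n) = s(0) + 7n = 7n + 2.

s(n) = 7n + 2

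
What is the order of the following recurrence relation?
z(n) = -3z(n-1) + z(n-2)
The order is the largest lag k for which z(n-k) appears. Here the deepest term is z(n-2), so the order is 2.

Order 2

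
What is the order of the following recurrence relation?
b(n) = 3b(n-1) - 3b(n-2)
The order is the largest lag k for which b(n-k) appears. Here the deepest term is b(n-2), so the order is 2.

Order 2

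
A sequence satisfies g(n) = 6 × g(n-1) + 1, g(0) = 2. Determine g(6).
Computing step by step:
g(0) = 2
g(1) = 6 × 2 + 1 = 13
g(2) = 6 × 13 + 1 = 79
g(3) = 6 × 79 + 1 = 475
g(4) = 6 × 475 + 1 = 2851
g(5) = 6 × 2851 + 1 = 17107
g(6) = 6 × 17107 + 1 = 102643

102643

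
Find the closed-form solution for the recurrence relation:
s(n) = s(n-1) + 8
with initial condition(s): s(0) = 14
Recurrence: s(n) = s(n-1) + 8, initial: s(0) = 14.
Each step adds 8, so s(n) = s(0) + 8n = 8n + 14.

s(n) = 8n + 14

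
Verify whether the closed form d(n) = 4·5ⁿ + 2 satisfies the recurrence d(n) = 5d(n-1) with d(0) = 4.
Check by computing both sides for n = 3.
From the recurrence with d(0) = 4:
  d(0) = 4, d(1) = 20, d(2) = 100, d(3) = 500
  so the recurrence gives d(3) = 500.
From the proposed closed form d(n) = 4·5ⁿ + 2:
  d(3) = 502.
The recurrence gives 500 but the closed form gives 502, so the closed form does not satisfy the recurrence.

No, the closed form is incorrect.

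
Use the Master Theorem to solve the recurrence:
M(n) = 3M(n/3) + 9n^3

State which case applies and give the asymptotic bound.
Master Theorem template: M(n) = a·M(n/b) + f(n).
Here: a=3, b=3, f(n)=9n^3
Compute log_b(a) = log_3(3) = 1.
f(n) = 9n^3 = Ω(n^(1+ε)) with ε = 2, and the regularity condition holds (a·f(n/b) = (a/b^3)·f(n) with a/b^3 = 3^-2 < 1). Case 3: M(n) = Θ(f(n)) = Θ(n^3).

Case 3: M(n) = Θ(n^3)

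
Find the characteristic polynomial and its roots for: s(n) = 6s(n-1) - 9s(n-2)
Substitute s(n) = rⁿ and divide through by rⁿ⁻²: r² - 6r + 9 = 0
Factor: (r - 3)² = 0, so r = 3 (double root).
General solution: s(n) = (A + Bn)·3ⁿ

Characteristic: r² - 6r + 9 = 0, Roots: r = 3 (double root)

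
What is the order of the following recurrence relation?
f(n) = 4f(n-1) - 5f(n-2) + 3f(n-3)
The order is the largest lag k for which f(n-k) appears. Here the deepest term is f(n-3), so the order is 3.

Order 3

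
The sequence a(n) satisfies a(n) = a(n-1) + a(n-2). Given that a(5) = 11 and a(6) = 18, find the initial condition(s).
Work backwards using a(k) = a(k+2) - a(k+1):
a(4) = a(6) - a(5) = 18 - 11 = 7
a(3) = a(5) - a(4) = 11 - 7 = 4
a(2) = a(4) - a(3) = 7 - 4 = 3
a(1) = a(3) - a(2) = 4 - 3 = 1
a(0) = a(2) - a(1) = 3 - 1 = 2

a(0) = 2, a(1) = 1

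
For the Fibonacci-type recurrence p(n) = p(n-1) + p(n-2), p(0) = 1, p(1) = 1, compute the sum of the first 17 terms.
Computing the sequence terms: 1, 1, 2, 3, 5, 8, 13, 21, 34, 55, 89, 144, 233, 377, 610, 987, 1597
Adding these values together:

4180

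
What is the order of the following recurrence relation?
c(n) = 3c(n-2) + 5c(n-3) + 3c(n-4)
The order is the largest lag k for which c(n-k) appears. Here the deepest term is c(n-4), so the order is 4.

Order 4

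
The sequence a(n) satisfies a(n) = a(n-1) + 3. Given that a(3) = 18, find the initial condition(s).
a(3) = a(0) + 3·3, so a(0) = 18 - 9 = 9.

a(0) = 9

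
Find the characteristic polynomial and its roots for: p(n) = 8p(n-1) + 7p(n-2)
Substitute p(n) = rⁿ and divide through by rⁿ⁻²: r² - 8r - 7 = 0
Discriminant: 8² + 4·7 = 92, not a perfect square, so by the quadratic formula r = (8 ± √92)/2.
General solution: p(n) = A·r₁ⁿ + B·r₂ⁿ where r₁,r₂ = (8 ± √92)/2

Characteristic: r² - 8r - 7 = 0, Roots: r = (8 ± √92)/2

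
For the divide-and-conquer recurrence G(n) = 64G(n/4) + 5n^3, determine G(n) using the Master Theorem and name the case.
Master Theorem template: G(n) = a·G(n/b) + f(n).
Here: a=64, b=4, f(n)=5n^3
Compute log_b(a) = log_4(64) = 3.
f(n) = 5n^3 = Θ(n^3). Case 2: G(n) = Θ(n^3 log n).

Case 2: G(n) = Θ(n^3 log n)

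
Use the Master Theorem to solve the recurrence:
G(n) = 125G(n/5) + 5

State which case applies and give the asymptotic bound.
Master Theorem template: G(n) = a·G(n/b) + f(n).
Here: a=125, b=5, f(n)=5
Compute log_b(a) = log_5(125) = 3.
f(n) = 5 = O(n^(3-ε)) with ε = 3. Case 1: G(n) = Θ(n^log_b(a)) = Θ(n^3).

Case 1: G(n) = Θ(n^3)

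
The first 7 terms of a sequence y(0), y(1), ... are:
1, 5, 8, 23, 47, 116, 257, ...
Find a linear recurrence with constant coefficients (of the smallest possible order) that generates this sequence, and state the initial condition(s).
Look for the lowest-order linear relation among consecutive terms.
Observation: y(n) - 1·y(n-1) - (3)·y(n-2) = 0 holds for the shown terms, and no order-1 relation y(n) = α·y(n-1) + β fits.
Check at n=3: 1·8 + (3)·5 = 23. ✓

y(n) = y(n-1) + 3y(n-2), y(0) = 1, y(1) = 5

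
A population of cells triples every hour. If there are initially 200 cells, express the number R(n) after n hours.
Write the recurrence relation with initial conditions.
Each hour multiplies the count by 3, so the count after n hours depends only on the count after n-1 hours: R(n) = 3 × R(n-1). The starting count gives R(0) = 200.
Unrolling n times gives the closed form R(n) = 200 × 3ⁿ.

R(n) = 3 × R(n-1), R(0) = 200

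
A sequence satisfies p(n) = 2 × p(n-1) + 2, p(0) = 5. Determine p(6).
Computing step by step:
p(0) = 5
p(1) = 2 × 5 + 2 = 12
p(2) = 2 × 12 + 2 = 26
p(3) = 2 × 26 + 2 = 54
p(4) = 2 × 54 + 2 = 110
p(5) = 2 × 110 + 2 = 222
p(6) = 2 × 222 + 2 = 446

446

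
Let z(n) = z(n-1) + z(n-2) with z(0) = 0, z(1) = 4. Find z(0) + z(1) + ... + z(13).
Computing the sequence terms: 0, 4, 4, 8, 12, 20, 32, 52, 84, 136, 220, 356, 576, 932
Adding these values together:

2436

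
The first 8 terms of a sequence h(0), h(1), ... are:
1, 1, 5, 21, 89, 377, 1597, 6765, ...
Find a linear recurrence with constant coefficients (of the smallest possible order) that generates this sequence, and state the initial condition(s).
Look for the lowest-order linear relation among consecutive terms.
Observation: h(n) - 4·h(n-1) - (1)·h(n-2) = 0 holds for the shown terms, and no order-1 relation h(n) = α·h(n-1) + β fits.
Check at n=3: 4·5 + (1)·1 = 21. ✓

h(n) = 4h(n-1) + h(n-2), h(0) = 1, h(1) = 1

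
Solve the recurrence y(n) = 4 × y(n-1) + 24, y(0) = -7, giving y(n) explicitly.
Recurrence: y(n) = 4 × y(n-1) + 24, initial: y(0) = -7.
Try y(n) = A·4ⁿ + C. Substituting: A·4ⁿ + C = 4(A·4ⁿ⁻¹ + C) + 24 = A·4ⁿ + 4C + 24, so C = 4C + 24, giving C = -8. Then y(0) = A - 8 = -7 gives A = 1.

y(n) = 4ⁿ - 8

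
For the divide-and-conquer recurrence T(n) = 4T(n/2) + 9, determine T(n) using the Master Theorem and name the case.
Master Theorem template: T(n) = a·T(n/b) + f(n).
Here: a=4, b=2, f(n)=9
Compute log_b(a) = log_2(4) = 2.
f(n) = 9 = O(n^(2-ε)) with ε = 2. Case 1: T(n) = Θ(n^log_b(a)) = Θ(n^2).

Case 1: T(n) = Θ(n^2)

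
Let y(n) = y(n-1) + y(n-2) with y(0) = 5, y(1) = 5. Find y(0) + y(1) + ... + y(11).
Computing the sequence terms: 5, 5, 10, 15, 25, 40, 65, 105, 170, 275, 445, 720
Adding these values together:

1880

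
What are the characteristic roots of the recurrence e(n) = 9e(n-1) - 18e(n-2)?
Substitute e(n) = rⁿ and divide through by rⁿ⁻²: r² - 9r + 18 = 0
Factor: (r - 3)(r - 6) = 0, so r = 3, 6.
General solution: e(n) = A·3ⁿ + B·6ⁿ

Characteristic: r² - 9r + 18 = 0, Roots: r = 3, 6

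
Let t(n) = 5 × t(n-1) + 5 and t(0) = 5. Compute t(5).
Computing step by step:
t(0) = 5
t(1) = 5 × 5 + 5 = 30
t(2) = 5 × 30 + 5 = 155
t(3) = 5 × 155 + 5 = 780
t(4) = 5 × 780 + 5 = 3905
t(5) = 5 × 3905 + 5 = 19530

19530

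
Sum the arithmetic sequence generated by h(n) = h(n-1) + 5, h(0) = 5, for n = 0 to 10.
Computing the sequence terms: 5, 10, 15, 20, 25, 30, 35, 40, 45, 50, 55
Adding these values together:

330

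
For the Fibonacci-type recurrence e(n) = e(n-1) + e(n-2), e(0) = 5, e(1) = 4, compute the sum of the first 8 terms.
Computing the sequence terms: 5, 4, 9, 13, 22, 35, 57, 92
Adding these values together:

237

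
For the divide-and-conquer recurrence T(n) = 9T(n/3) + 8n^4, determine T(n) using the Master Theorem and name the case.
Master Theorem template: T(n) = a·T(n/b) + f(n).
Here: a=9, b=3, f(n)=8n^4
Compute log_b(a) = log_3(9) = 2.
f(n) = 8n^4 = Ω(n^(2+ε)) with ε = 2, and the regularity condition holds (a·f(n/b) = (a/b^4)·f(n) with a/b^4 = 3^-2 < 1). Case 3: T(n) = Θ(f(n)) = Θ(n^4).

Case 3: T(n) = Θ(n^4)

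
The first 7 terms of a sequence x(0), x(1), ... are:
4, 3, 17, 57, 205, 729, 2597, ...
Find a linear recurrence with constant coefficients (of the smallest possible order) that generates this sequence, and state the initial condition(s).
Look for the lowest-order linear relation among consecutive terms.
Observation: x(n) - 3·x(n-1) - (2)·x(n-2) = 0 holds for the shown terms, and no order-1 relation x(n) = α·x(n-1) + β fits.
Check at n=3: 3·17 + (2)·3 = 57. ✓

x(n) = 3x(n-1) + 2x(n-2), x(0) = 4, x(1) = 3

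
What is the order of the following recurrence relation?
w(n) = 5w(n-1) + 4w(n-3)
The order is the largest lag k for which w(n-k) appears. Here the deepest term is w(n-3), so the order is 3.

Order 3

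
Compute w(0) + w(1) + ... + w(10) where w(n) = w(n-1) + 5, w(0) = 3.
Computing the sequence terms: 3, 8, 13, 18, 23, 28, 33, 38, 43, 48, 53
Adding these values together:

308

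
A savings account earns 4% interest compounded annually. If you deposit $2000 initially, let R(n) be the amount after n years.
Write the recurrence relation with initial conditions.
Each year the balance grows by 4%, i.e. is multiplied by 1 + 4/100 = 1.04, so R(n) = 1.04 × R(n-1). The initial deposit gives R(0) = 2000.
Unrolling gives the closed form R(n) = 2000 × (1.04)ⁿ.

R(n) = 1.04 × R(n-1), R(0) = 2000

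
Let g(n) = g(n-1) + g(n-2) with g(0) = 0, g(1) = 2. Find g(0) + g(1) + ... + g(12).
Computing the sequence terms: 0, 2, 2, 4, 6, 10, 16, 26, 42, 68, 110, 178, 288
Adding these values together:

752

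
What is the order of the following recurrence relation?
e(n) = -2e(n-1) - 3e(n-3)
The order is the largest lag k for which e(n-k) appears. Here the deepest term is e(n-3), so the order is 3.

Order 3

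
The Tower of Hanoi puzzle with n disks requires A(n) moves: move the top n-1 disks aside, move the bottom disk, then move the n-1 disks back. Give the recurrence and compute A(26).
Moving n disks = move the top n-1 disks aside (A(n-1) moves) + move the largest disk (1 move) + move the n-1 disks back on top (A(n-1) moves), so A(n) = 2A(n-1) + 1, with A(1) = 1 (a single disk takes one move).
First terms: 1, 3, 7, 15, 31, 63, … — each is one less than a power of 2. Indeed A(n) + 1 = 2(A(n-1) + 1) with A(1) + 1 = 2, so A(n) + 1 = 2ⁿ and A(n) = 2ⁿ - 1.
Hence A(26) = 2^26 - 1 = 67108864 - 1 = 67108863.

A(n) = 2A(n-1) + 1, A(1) = 1; A(26) = 67108863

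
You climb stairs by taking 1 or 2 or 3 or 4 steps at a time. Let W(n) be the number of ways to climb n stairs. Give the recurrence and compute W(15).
Condition on the size of the last step (1 to 4): before it there were n-1, …, n-4 stairs climbed, and these cases are disjoint, so W(n) = W(n-1) + W(n-2) + W(n-3) + W(n-4) (order-4 linear recurrence).
Initial conditions by direct count (compositions of i into parts ≤ 4): W(1) = 1; W(2) = 2; W(3) = 4; W(4) = 8.
Iterating the recurrence: W(5) = 15, W(6) = 29, W(7) = 56, W(8) = 108, W(9) = 208, W(10) = 401, W(11) = 773, W(12) = 1490, W(13) = 2872, W(14) = 5536, W(15) = 10671.

W(n) = W(n-1) + W(n-2) + W(n-3) + W(n-4), W(1) = 1, W(2) = 2, W(3) = 4, W(4) = 8; W(15) = 10671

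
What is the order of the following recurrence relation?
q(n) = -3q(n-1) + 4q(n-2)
The order is the largest lag k for which q(n-k) appears. Here the deepest term is q(n-2), so the order is 2.

Order 2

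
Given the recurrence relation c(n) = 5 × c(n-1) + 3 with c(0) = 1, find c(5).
Computing step by step:
c(0) = 1
c(1) = 5 × 1 + 3 = 8
c(2) = 5 × 8 + 3 = 43
c(3) = 5 × 43 + 3 = 218
c(4) = 5 × 218 + 3 = 1093
c(5) = 5 × 1093 + 3 = 5468

5468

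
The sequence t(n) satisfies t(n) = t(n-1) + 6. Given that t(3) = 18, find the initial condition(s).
t(3) = t(0) + 3·6, so t(0) = 18 - 18 = 0.

t(0) = 0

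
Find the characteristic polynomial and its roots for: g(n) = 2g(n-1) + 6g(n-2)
Substitute g(n) = rⁿ and divide through by rⁿ⁻²: r² - 2r - 6 = 0
Discriminant: 2² + 4·6 = 28, not a perfect square, so by the quadratic formula r = (2 ± √28)/2.
General solution: g(n) = A·r₁ⁿ + B·r₂ⁿ where r₁,r₂ = (2 ± √28)/2

Characteristic: r² - 2r - 6 = 0, Roots: r = (2 ± √28)/2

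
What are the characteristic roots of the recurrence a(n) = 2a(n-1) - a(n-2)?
Substitute a(n) = rⁿ and divide through by rⁿ⁻²: r² - 2r + 1 = 0
Factor: (r - 1)² = 0, so r = 1 (double root).
General solution: a(n) = (A + Bn)·1ⁿ

Characteristic: r² - 2r + 1 = 0, Roots: r = 1 (double root)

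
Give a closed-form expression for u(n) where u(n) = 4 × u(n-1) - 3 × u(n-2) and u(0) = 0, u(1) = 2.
Recurrence: u(n) = 4 × u(n-1) - 3 × u(n-2), initial: u(0) = 0, u(1) = 2.
Characteristic equation: r² - 4r + 3 = 0, which factors as (r - 3)(r - 1) = 0, so r = 3, 1. General solution u(n) = A·3ⁿ + B·1ⁿ. From u(0) = 0: A + B = 0. From u(1) = 2: 3A + 1B = 2. Solving gives A = 1, B = -1.

u(n) = 3ⁿ - 1ⁿ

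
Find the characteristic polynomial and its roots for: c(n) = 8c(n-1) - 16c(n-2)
Substitute c(n) = rⁿ and divide through by rⁿ⁻²: r² - 8r + 16 = 0
Factor: (r - 4)² = 0, so r = 4 (double root).
General solution: c(n) = (A + Bn)·4ⁿ

Characteristic: r² - 8r + 16 = 0, Roots: r = 4 (double root)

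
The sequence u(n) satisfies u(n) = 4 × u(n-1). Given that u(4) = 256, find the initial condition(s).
In general u(n) = 4ⁿ · u(0). At n = 4: u(0) = u(4) / 4^4 = 256 / 256 = 1.

u(0) = 1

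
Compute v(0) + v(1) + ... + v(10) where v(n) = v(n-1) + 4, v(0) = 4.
Computing the sequence terms: 4, 8, 12, 16, 20, 24, 28, 32, 36, 40, 44
Adding these values together:

264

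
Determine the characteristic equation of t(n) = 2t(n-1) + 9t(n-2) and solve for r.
Substitute t(n) = rⁿ and divide through by rⁿ⁻²: r² - 2r - 9 = 0
Discriminant: 2² + 4·9 = 40, not a perfect square, so by the quadratic formula r = (2 ± √40)/2.
General solution: t(n) = A·r₁ⁿ + B·r₂ⁿ where r₁,r₂ = (2 ± √40)/2

Characteristic: r² - 2r - 9 = 0, Roots: r = (2 ± √40)/2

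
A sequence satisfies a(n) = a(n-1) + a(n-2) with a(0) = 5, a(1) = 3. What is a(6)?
Computing the sequence terms:
5, 3, 8, 11, 19, 30, 49

49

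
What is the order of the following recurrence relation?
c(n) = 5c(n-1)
The order is the largest lag k for which c(n-k) appears. Here the deepest term is c(n-1), so the order is 1.

Order 1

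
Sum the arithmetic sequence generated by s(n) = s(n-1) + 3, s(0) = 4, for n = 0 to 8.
Computing the sequence terms: 4, 7, 10, 13, 16, 19, 22, 25, 28
Adding these values together:

144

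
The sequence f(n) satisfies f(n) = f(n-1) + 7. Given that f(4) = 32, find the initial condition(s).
f(4) = f(0) + 4·7, so f(0) = 32 - 28 = 4.

f(0) = 4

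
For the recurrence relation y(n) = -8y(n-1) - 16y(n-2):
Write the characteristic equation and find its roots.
Substitute y(n) = rⁿ and divide through by rⁿ⁻²: r² + 8r + 16 = 0
Factor: (r + 4)² = 0, so r = -4 (double root).
General solution: y(n) = (A + Bn)·(-4)ⁿ

Characteristic: r² + 8r + 16 = 0, Roots: r = -4 (double root)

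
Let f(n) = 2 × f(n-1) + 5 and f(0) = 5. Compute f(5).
Computing step by step:
f(0) = 5
f(1) = 2 × 5 + 5 = 15
f(2) = 2 × 15 + 5 = 35
f(3) = 2 × 35 + 5 = 75
f(4) = 2 × 75 + 5 = 155
f(5) = 2 × 155 + 5 = 315

315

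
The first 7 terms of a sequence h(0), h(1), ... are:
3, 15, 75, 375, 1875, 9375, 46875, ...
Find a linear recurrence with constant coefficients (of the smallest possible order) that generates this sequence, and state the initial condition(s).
Look for the lowest-order linear relation among consecutive terms.
Observation: each term is 5× the previous.
Check at n=2: 5·15 = 75. ✓

h(n) = 5 × h(n-1), h(0) = 3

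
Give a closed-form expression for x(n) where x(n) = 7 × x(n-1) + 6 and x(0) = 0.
Recurrence: x(n) = 7 × x(n-1) + 6, initial: x(0) = 0.
Try x(n) = A·7ⁿ + C. Substituting: A·7ⁿ + C = 7(A·7ⁿ⁻¹ + C) + 6 = A·7ⁿ + 7C + 6, so C = 7C + 6, giving C = -1. Then x(0) = A - 1 = 0 gives A = 1.

x(n) = 7ⁿ - 1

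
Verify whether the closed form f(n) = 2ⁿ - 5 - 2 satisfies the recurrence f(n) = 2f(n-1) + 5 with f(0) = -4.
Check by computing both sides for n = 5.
From the recurrence with f(0) = -4:
  f(0) = -4, f(1) = -3, f(2) = -1, f(3) = 3, f(4) = 11, f(5) = 27
  so the recurrence gives f(5) = 27.
From the proposed closed form f(n) = 2ⁿ - 5 - 2:
  f(5) = 25.
The recurrence gives 27 but the closed form gives 25, so the closed form does not satisfy the recurrence.

No, the closed form is incorrect.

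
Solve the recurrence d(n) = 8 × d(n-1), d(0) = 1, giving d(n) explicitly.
Recurrence: d(n) = 8 × d(n-1), initial: d(0) = 1.
Each term is 8 times the previous, so this is geometric with ratio 8. After n steps: d(n) = d(0)·8ⁿ = 8ⁿ.

d(n) = 8ⁿ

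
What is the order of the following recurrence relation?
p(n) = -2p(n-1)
The order is the largest lag k for which p(n-k) appears. Here the deepest term is p(n-1), so the order is 1.

Order 1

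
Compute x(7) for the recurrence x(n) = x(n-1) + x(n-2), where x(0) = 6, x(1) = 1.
Computing the sequence terms:
6, 1, 7, 8, 15, 23, 38, 61

61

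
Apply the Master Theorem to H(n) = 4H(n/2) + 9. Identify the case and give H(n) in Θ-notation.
Master Theorem template: H(n) = a·H(n/b) + f(n).
Here: a=4, b=2, f(n)=9
Compute log_b(a) = log_2(4) = 2.
f(n) = 9 = O(n^(2-ε)) with ε = 2. Case 1: H(n) = Θ(n^log_b(a)) = Θ(n^2).

Case 1: H(n) = Θ(n^2)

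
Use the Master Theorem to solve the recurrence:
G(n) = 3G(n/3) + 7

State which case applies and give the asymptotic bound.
Master Theorem template: G(n) = a·G(n/b) + f(n).
Here: a=3, b=3, f(n)=7
Compute log_b(a) = log_3(3) = 1.
f(n) = 7 = O(n^(1-ε)) with ε = 1. Case 1: G(n) = Θ(n^log_b(a)) = Θ(n).

Case 1: G(n) = Θ(n)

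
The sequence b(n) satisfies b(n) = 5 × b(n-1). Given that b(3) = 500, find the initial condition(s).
In general b(n) = 5ⁿ · b(0). At n = 3: b(0) = b(3) / 5^3 = 500 / 125 = 4.

b(0) = 4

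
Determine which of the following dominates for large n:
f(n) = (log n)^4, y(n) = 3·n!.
Comparing growth rates:
Growth-rate hierarchy: log n ≺ any polynomial ≺ any exponential cⁿ (c>1) ≺ n! ≺ nⁿ.
factorial dominates polylogarithmic (log n)^4 asymptotically.

y(n) grows faster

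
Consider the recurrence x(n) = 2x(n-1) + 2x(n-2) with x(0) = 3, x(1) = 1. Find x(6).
Computing the sequence terms:
3, 1, 8, 18, 52, 140, 384

384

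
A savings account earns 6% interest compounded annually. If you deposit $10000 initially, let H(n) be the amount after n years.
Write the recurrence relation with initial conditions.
Each year the balance grows by 6%, i.e. is multiplied by 1 + 6/100 = 1.06, so H(n) = 1.06 × H(n-1). The initial deposit gives H(0) = 10000.
Unrolling gives the closed form H(n) = 10000 × (1.06)ⁿ.

H(n) = 1.06 × H(n-1), H(0) = 10000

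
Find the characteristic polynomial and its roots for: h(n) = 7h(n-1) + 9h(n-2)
Substitute h(n) = rⁿ and divide through by rⁿ⁻²: r² - 7r - 9 = 0
Discriminant: 7² + 4·9 = 85, not a perfect square, so by the quadratic formula r = (7 ± √85)/2.
General solution: h(n) = A·r₁ⁿ + B·r₂ⁿ where r₁,r₂ = (7 ± √85)/2

Characteristic: r² - 7r - 9 = 0, Roots: r = (7 ± √85)/2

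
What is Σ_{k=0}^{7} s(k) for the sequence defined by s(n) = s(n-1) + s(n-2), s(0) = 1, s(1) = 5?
Computing the sequence terms: 1, 5, 6, 11, 17, 28, 45, 73
Adding these values together:

186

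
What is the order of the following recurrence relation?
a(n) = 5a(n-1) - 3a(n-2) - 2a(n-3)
The order is the largest lag k for which a(n-k) appears. Here the deepest term is a(n-3), so the order is 3.

Order 3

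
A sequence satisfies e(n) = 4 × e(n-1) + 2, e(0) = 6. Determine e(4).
Computing step by step:
e(0) = 6
e(1) = 4 × 6 + 2 = 26
e(2) = 4 × 26 + 2 = 106
e(3) = 4 × 106 + 2 = 426
e(4) = 4 × 426 + 2 = 1706

1706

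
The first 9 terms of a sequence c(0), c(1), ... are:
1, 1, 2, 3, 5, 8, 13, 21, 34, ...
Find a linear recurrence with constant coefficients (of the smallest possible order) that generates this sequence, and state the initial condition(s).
Look for the lowest-order linear relation among consecutive terms.
Observation: c(n) - 1·c(n-1) - (1)·c(n-2) = 0 holds for the shown terms, and no order-1 relation c(n) = α·c(n-1) + β fits.
Check at n=3: 1·2 + (1)·1 = 3. ✓

c(n) = c(n-1) + c(n-2), c(0) = 1, c(1) = 1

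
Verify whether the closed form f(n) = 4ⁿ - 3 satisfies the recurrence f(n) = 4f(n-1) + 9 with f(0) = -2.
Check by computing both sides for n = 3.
From the recurrence with f(0) = -2:
  f(0) = -2, f(1) = 1, f(2) = 13, f(3) = 61
  so the recurrence gives f(3) = 61.
From the proposed closed form f(n) = 4ⁿ - 3:
  f(3) = 61.
Both sides give 61 at n = 3, and the initial condition(s) match, so the closed form is consistent.

Yes, the closed form is correct.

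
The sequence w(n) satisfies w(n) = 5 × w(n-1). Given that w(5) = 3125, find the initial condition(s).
In general w(n) = 5ⁿ · w(0). At n = 5: w(0) = w(5) / 5^5 = 3125 / 3125 = 1.

w(0) = 1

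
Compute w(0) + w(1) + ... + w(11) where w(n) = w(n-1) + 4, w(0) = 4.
Computing the sequence terms: 4, 8, 12, 16, 20, 24, 28, 32, 36, 40, 44, 48
Adding these values together:

312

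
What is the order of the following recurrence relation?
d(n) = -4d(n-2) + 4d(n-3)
The order is the largest lag k for which d(n-k) appears. Here the deepest term is d(n-3), so the order is 3.

Order 3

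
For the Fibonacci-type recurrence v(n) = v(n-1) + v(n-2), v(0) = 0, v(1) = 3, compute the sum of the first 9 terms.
Computing the sequence terms: 0, 3, 3, 6, 9, 15, 24, 39, 63
Adding these values together:

162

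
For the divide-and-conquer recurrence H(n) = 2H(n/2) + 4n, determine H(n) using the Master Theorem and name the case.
Master Theorem template: H(n) = a·H(n/b) + f(n).
Here: a=2, b=2, f(n)=4n
Compute log_b(a) = log_2(2) = 1.
f(n) = 4n = Θ(n). Case 2: H(n) = Θ(n log n).

Case 2: H(n) = Θ(n log n)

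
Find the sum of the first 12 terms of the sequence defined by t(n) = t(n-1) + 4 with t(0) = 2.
Computing the sequence terms: 2, 6, 10, 14, 18, 22, 26, 30, 34, 38, 42, 46
Adding these values together:

288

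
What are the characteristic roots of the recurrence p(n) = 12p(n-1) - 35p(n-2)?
Substitute p(n) = rⁿ and divide through by rⁿ⁻²: r² - 12r + 35 = 0
Factor: (r - 7)(r - 5) = 0, so r = 7, 5.
General solution: p(n) = A·7ⁿ + B·5ⁿ

Characteristic: r² - 12r + 35 = 0, Roots: r = 7, 5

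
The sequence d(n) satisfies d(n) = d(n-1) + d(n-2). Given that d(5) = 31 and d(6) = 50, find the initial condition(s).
Work backwards using d(k) = d(k+2) - d(k+1):
d(4) = d(6) - d(5) = 50 - 31 = 19
d(3) = d(5) - d(4) = 31 - 19 = 12
d(2) = d(4) - d(3) = 19 - 12 = 7
d(1) = d(3) - d(2) = 12 - 7 = 5
d(0) = d(2) - d(1) = 7 - 5 = 2

d(0) = 2, d(1) = 5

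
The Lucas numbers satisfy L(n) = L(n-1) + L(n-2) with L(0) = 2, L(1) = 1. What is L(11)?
Computing the sequence terms:
2, 1, 3, 4, 7, 11, 18, 29, 47, 76, 123, 199

199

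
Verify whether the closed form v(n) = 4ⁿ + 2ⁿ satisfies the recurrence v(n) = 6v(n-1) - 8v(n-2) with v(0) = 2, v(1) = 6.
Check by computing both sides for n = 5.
From the recurrence with v(0) = 2, v(1) = 6:
  v(0) = 2, v(1) = 6, v(2) = 20, v(3) = 72, v(4) = 272, v(5) = 1056
  so the recurrence gives v(5) = 1056.
From the proposed closed form v(n) = 4ⁿ + 2ⁿ:
  v(5) = 1056.
Both sides give 1056 at n = 5, and the initial condition(s) match, so the closed form is consistent.

Yes, the closed form is correct.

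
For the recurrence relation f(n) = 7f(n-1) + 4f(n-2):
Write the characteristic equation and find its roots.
Substitute f(n) = rⁿ and divide through by rⁿ⁻²: r² - 7r - 4 = 0
Discriminant: 7² + 4·4 = 65, not a perfect square, so by the quadratic formula r = (7 ± √65)/2.
General solution: f(n) = A·r₁ⁿ + B·r₂ⁿ where r₁,r₂ = (7 ± √65)/2

Characteristic: r² - 7r - 4 = 0, Roots: r = (7 ± √65)/2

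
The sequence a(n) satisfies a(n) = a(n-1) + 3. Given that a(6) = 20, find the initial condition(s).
a(6) = a(0) + 6·3, so a(0) = 20 - 18 = 2.

a(0) = 2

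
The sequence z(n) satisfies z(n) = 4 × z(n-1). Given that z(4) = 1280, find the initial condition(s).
In general z(n) = 4ⁿ · z(0). At n = 4: z(0) = z(4) / 4^4 = 1280 / 256 = 5.

z(0) = 5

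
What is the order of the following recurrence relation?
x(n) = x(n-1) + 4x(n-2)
The order is the largest lag k for which x(n-k) appears. Here the deepest term is x(n-2), so the order is 2.

Order 2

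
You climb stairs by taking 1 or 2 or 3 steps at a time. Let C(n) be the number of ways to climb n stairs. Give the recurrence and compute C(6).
Condition on the size of the last step (1 to 3): before it there were n-1, …, n-3 stairs climbed, and these cases are disjoint, so C(n) = C(n-1) + C(n-2) + C(n-3) (order-3 linear recurrence).
Initial conditions by direct count (compositions of i into parts ≤ 3): C(1) = 1; C(2) = 2; C(3) = 4.
Iterating the recurrence: C(4) = 7, C(5) = 13, C(6) = 24.

C(n) = C(n-1) + C(n-2) + C(n-3), C(1) = 1, C(2) = 2, C(3) = 4; C(6) = 24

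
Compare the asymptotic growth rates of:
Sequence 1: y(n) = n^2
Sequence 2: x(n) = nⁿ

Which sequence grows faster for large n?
Comparing growth rates:
Growth-rate hierarchy: log n ≺ any polynomial ≺ any exponential cⁿ (c>1) ≺ n! ≺ nⁿ.
super-exponential nⁿ dominates polynomial degree 2 asymptotically.

x(n) grows faster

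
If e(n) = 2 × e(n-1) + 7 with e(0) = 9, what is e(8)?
Computing step by step:
e(0) = 9
e(1) = 2 × 9 + 7 = 25
e(2) = 2 × 25 + 7 = 57
e(3) = 2 × 57 + 7 = 121
e(4) = 2 × 121 + 7 = 249
e(5) = 2 × 249 + 7 = 505
e(6) = 2 × 505 + 7 = 1017
e(7) = 2 × 1017 + 7 = 2041
e(8) = 2 × 2041 + 7 = 4089

4089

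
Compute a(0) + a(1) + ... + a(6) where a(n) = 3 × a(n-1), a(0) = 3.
Computing the sequence terms: 3, 9, 27, 81, 243, 729, 2187
Adding these values together:

3279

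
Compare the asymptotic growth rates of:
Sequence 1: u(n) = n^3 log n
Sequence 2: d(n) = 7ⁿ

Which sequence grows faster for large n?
Comparing growth rates:
Growth-rate hierarchy: log n ≺ any polynomial ≺ any exponential cⁿ (c>1) ≺ n! ≺ nⁿ.
exponential base 7 dominates polynomial degree 3 (with log factor) asymptotically.

d(n) grows faster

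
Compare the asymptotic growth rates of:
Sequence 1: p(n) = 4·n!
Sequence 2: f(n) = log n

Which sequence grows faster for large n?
Comparing growth rates:
Growth-rate hierarchy: log n ≺ any polynomial ≺ any exponential cⁿ (c>1) ≺ n! ≺ nⁿ.
factorial dominates logarithmic asymptotically.

p(n) grows faster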